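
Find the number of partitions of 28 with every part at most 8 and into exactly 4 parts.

They are:
8, 8, 8, 4
8, 8, 7, 5
8, 8, 6, 6
8, 7, 7, 6
7, 7, 7, 7
Counting gives 5.

5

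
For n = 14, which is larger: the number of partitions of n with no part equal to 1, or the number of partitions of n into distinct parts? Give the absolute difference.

12

Partitions of 14 with no part equal to 1: 34.
Partitions of 14 into distinct parts: 22.
|34 − 22| = 12.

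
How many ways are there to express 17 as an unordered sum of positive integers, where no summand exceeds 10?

Direct enumeration gives 267 partitions.

267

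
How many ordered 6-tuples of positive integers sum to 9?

56

Equivalently, choose which 5 of the 8 gaps become plus signs: C(8,5) = 56.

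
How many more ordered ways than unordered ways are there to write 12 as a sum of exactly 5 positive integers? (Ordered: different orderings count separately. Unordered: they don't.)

317

Ordered (compositions into 5 parts): C(11,4) = 330.
Unordered (partitions into 5 parts): 13.
Difference: 330 − 13 = 317.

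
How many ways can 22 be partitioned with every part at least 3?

A full systematic count gives 73.

73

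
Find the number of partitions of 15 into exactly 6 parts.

26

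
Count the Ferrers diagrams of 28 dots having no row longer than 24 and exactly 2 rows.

11

They are:
24+4
23+5
22+6
21+7
20+8
19+9
18+10
17+11
16+12
15+13
14+14
That's 11 in total.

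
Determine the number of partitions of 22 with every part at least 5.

18

Enumerating:
22
17,5
16,6
15,7
14,8
13,9
12,10
12,5,5
11,11
11,6,5
10,7,5
10,6,6
9,8,5
9,7,6
8,8,6
8,7,7
7,5,5,5
6,6,5,5
Counting gives 18.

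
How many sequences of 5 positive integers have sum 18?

A composition of 18 into 5 positive parts is chosen by placing 4 dividers among the 17 gaps between 18 units: C(17,4) = 2380.

2380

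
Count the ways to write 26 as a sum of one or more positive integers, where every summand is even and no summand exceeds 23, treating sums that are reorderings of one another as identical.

99

There are 99 such partitions.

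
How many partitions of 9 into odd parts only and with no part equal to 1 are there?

2

The partitions of 9 that satisfy the conditions:
9
3 + 3 + 3
That's 2 in total.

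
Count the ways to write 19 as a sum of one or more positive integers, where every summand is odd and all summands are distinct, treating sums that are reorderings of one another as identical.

Listing the qualifying partitions of 19:
19
15 + 3 + 1
13 + 5 + 1
11 + 7 + 1
11 + 5 + 3
9 + 7 + 3

6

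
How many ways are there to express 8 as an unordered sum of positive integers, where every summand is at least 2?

Enumerating:
8
2 + 6
3 + 5
4 + 4
2 + 2 + 4
2 + 3 + 3
2 + 2 + 2 + 2

7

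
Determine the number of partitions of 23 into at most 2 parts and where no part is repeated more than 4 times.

12

The partitions of 23 that satisfy the conditions:
23
22,1
21,2
20,3
19,4
18,5
17,6
16,7
15,8
14,9
13,10
12,11
Counting gives 12.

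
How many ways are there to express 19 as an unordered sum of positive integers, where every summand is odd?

There are too many to list fully; the first 12 (by largest part) are:
19
17,1,1
15,3,1
15,1,1,1,1
13,5,1
13,3,3
13,3,1,1,1
13,1,1,1,1,1,1
11,7,1
11,5,3
11,5,1,1,1
11,3,3,1,1
…and 42 more, for 54 total.

54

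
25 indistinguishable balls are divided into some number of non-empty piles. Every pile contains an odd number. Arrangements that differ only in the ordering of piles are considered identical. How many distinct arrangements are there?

Direct enumeration gives 142 partitions.

142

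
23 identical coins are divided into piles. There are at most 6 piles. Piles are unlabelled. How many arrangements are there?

454

Systematic enumeration (by largest part, then next-largest, …) yields 454.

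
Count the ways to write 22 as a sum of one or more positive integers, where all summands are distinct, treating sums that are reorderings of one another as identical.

Systematic enumeration (by largest part, then next-largest, …) yields 89.

89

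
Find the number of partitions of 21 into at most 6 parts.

Enumerating by decreasing first part gives 331 partitions in all.

331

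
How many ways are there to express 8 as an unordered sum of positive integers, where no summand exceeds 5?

18

Enumerating:
5, 3
5, 2, 1
5, 1, 1, 1
4, 4
4, 3, 1
4, 2, 2
4, 2, 1, 1
4, 1, 1, 1, 1
3, 3, 2
3, 3, 1, 1
3, 2, 2, 1
3, 2, 1, 1, 1
3, 1, 1, 1, 1, 1
2, 2, 2, 2
2, 2, 2, 1, 1
2, 2, 1, 1, 1, 1
2, 1, 1, 1, 1, 1, 1
1, 1, 1, 1, 1, 1, 1, 1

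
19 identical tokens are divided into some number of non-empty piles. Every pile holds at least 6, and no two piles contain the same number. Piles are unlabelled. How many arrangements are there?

Enumerating:
19
13, 6
12, 7
11, 8
10, 9

5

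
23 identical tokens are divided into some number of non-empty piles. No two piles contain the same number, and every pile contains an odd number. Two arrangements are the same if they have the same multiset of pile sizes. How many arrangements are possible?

Listing the qualifying partitions of 23:
23
19+3+1
17+5+1
15+7+1
15+5+3
13+9+1
13+7+3
11+9+3
11+7+5

9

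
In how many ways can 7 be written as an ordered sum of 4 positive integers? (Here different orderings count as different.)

20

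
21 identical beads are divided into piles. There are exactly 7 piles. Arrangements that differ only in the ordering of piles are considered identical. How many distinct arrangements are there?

105

Systematic enumeration (by largest part, then next-largest, …) yields 105.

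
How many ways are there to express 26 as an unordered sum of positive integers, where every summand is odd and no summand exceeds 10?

91

A full systematic count gives 91.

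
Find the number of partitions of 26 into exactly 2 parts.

They are:
25+1
24+2
23+3
22+4
21+5
20+6
19+7
18+8
17+9
16+10
15+11
14+12
13+13

13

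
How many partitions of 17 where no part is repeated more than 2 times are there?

Counting exhaustively, 108 partitions satisfy the conditions.

108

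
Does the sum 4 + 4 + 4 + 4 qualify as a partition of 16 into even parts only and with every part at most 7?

Yes

The parts sum to 16, and the condition 'every summand is even' holds; the condition 'no summand exceeds 7' holds.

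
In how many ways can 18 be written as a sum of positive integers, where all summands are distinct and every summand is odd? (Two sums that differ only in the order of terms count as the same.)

The partitions of 18 that satisfy the conditions:
17,1
15,3
13,5
11,7
9,5,3,1

5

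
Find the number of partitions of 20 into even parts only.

42

A partial list (first 12 by largest part):
20
18 + 2
16 + 4
16 + 2 + 2
14 + 6
14 + 4 + 2
14 + 2 + 2 + 2
12 + 8
12 + 6 + 2
12 + 4 + 4
12 + 4 + 2 + 2
12 + 2 + 2 + 2 + 2
…and 30 more, for 42 total.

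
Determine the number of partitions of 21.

792

Counting exhaustively, 792 partitions satisfy the conditions.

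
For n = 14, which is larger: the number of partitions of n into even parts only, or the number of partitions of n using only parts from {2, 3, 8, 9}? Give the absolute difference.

9

Partitions of 14 into even parts only: 15.
Partitions of 14 using only parts from {2, 3, 8, 9}: 6.
|15 − 6| = 9.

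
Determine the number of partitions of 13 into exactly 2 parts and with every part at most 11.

Listing the qualifying partitions of 13:
2, 11
3, 10
4, 9
5, 8
6, 7
That's 5 in total.

5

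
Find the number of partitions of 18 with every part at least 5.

Listing the qualifying partitions of 18:
18
13, 5
12, 6
11, 7
10, 8
9, 9
8, 5, 5
7, 6, 5
6, 6, 6
That's 9 in total.

9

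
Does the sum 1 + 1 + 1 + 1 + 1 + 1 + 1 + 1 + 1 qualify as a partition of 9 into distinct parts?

No

The parts sum to 9, and the condition 'all summands are distinct' is violated.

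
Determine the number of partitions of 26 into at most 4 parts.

Direct enumeration gives 206 partitions.

206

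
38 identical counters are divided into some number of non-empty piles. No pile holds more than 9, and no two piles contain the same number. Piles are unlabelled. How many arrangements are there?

5

Enumerating:
9 + 8 + 7 + 6 + 5 + 3
9 + 8 + 7 + 6 + 5 + 2 + 1
9 + 8 + 7 + 6 + 4 + 3 + 1
9 + 8 + 7 + 5 + 4 + 3 + 2
9 + 8 + 6 + 5 + 4 + 3 + 2 + 1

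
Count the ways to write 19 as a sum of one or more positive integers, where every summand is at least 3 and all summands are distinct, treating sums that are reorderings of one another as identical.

17

The partitions of 19 that satisfy the conditions:
19
16, 3
15, 4
14, 5
13, 6
12, 7
12, 4, 3
11, 8
11, 5, 3
10, 9
10, 6, 3
10, 5, 4
9, 7, 3
9, 6, 4
8, 7, 4
8, 6, 5
7, 5, 4, 3
Counting gives 17.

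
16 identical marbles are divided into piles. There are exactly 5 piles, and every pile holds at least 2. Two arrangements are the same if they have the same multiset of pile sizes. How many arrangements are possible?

Listing the qualifying partitions of 16:
2+2+2+2+8
2+2+2+3+7
2+2+2+4+6
2+2+3+3+6
2+2+2+5+5
2+2+3+4+5
2+3+3+3+5
2+2+4+4+4
2+3+3+4+4
3+3+3+3+4
That's 10 in total.

10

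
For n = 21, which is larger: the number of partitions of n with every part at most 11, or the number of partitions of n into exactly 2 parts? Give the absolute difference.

Partitions of 21 with every part at most 11: 695.
Partitions of 21 into exactly 2 parts: 10.
|695 − 10| = 685.

685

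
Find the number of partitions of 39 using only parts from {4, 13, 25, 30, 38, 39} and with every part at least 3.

2

Enumerating:
39
13+13+13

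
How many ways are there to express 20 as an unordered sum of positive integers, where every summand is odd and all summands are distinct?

7

They are:
19,1
17,3
15,5
13,7
11,9
11,5,3,1
9,7,3,1
Counting gives 7.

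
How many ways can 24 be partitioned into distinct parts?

122

There are 122 such partitions.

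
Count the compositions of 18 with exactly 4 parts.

By stars and bars with positive parts, the count is C(17,3) = 680.

680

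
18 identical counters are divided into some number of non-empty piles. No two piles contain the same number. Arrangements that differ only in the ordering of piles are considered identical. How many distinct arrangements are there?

There are too many to list fully; the first 12 (by largest part) are:
18
17+1
16+2
15+3
15+2+1
14+4
14+3+1
13+5
13+4+1
13+3+2
12+6
12+5+1
…and 34 more, for 46 total.

46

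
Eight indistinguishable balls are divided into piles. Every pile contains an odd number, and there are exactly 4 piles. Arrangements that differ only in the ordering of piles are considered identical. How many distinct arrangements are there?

Listing the qualifying partitions of 8:
5+1+1+1
3+3+1+1
Counting gives 2.

2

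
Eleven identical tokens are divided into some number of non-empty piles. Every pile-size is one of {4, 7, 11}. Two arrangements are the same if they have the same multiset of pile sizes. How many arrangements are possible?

2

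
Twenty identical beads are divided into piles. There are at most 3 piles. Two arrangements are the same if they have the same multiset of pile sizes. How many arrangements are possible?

44

There are too many to list fully; the first 12 (by largest part) are:
20
19, 1
18, 2
18, 1, 1
17, 3
17, 2, 1
16, 4
16, 3, 1
16, 2, 2
15, 5
15, 4, 1
15, 3, 2
…and 32 more, for 44 total.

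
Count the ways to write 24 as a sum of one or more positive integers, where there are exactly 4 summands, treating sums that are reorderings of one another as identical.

108

Counting exhaustively, 108 partitions satisfy the conditions.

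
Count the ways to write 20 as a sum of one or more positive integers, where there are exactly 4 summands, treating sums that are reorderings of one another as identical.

64

There are too many to list fully; the first 12 (by largest part) are:
17,1,1,1
16,2,1,1
15,3,1,1
15,2,2,1
14,4,1,1
14,3,2,1
14,2,2,2
13,5,1,1
13,4,2,1
13,3,3,1
13,3,2,2
12,6,1,1
…and 52 more, for 64 total.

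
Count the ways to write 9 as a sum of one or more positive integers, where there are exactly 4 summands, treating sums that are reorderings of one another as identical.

They are:
6+1+1+1
5+2+1+1
4+3+1+1
4+2+2+1
3+3+2+1
3+2+2+2
That's 6 in total.

6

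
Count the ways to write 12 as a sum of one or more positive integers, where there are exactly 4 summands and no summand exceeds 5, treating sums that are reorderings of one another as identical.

8

Listing the qualifying partitions of 12:
5 + 5 + 1 + 1
5 + 4 + 2 + 1
5 + 3 + 3 + 1
5 + 3 + 2 + 2
4 + 4 + 3 + 1
4 + 4 + 2 + 2
4 + 3 + 3 + 2
3 + 3 + 3 + 3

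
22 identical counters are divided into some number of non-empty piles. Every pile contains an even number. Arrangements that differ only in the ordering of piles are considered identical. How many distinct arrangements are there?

There are too many to list fully; the first 12 (by largest part) are:
22
20 + 2
18 + 4
18 + 2 + 2
16 + 6
16 + 4 + 2
16 + 2 + 2 + 2
14 + 8
14 + 6 + 2
14 + 4 + 4
14 + 4 + 2 + 2
14 + 2 + 2 + 2 + 2
…and 44 more, for 56 total.

56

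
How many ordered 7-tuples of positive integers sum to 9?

A composition of 9 into 7 positive parts is chosen by placing 6 dividers among the 8 gaps between 9 units: C(8,6) = 28.

28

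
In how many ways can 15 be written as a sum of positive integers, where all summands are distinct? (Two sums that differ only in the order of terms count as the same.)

27

There are too many to list fully; the first 12 (by largest part) are:
15
14, 1
13, 2
12, 3
12, 2, 1
11, 4
11, 3, 1
10, 5
10, 4, 1
10, 3, 2
9, 6
9, 5, 1
…and 15 more, for 27 total.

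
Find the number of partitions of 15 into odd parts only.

27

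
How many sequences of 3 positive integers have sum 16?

105

By stars and bars with positive parts, the count is C(15,2) = 105.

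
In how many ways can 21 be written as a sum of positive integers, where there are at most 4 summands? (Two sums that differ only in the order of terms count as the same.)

Systematic enumeration (by largest part, then next-largest, …) yields 120.

120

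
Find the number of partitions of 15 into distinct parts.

A partial list (first 12 by largest part):
15
14 + 1
13 + 2
12 + 3
12 + 2 + 1
11 + 4
11 + 3 + 1
10 + 5
10 + 4 + 1
10 + 3 + 2
9 + 6
9 + 5 + 1
…and 15 more, for 27 total.

27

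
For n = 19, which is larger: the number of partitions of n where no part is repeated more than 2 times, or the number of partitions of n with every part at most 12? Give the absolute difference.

Partitions of 19 where no part is repeated more than 2 times: 163.
Partitions of 19 with every part at most 12: 460.
|163 − 460| = 297.

297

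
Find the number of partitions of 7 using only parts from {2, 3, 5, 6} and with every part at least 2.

They are:
5,2
3,2,2
Counting gives 2.

2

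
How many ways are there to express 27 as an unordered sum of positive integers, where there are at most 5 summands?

There are 480 such partitions.

480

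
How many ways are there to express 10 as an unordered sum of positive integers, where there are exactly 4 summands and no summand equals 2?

Listing the qualifying partitions of 10:
7+1+1+1
5+3+1+1
4+4+1+1
3+3+3+1
Counting gives 4.

4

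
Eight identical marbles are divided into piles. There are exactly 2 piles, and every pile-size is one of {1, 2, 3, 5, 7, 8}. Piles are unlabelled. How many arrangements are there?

2

The partitions of 8 that satisfy the conditions:
7 + 1
5 + 3
That's 2 in total.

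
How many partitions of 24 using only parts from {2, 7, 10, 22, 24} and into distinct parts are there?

2

They are:
24
22, 2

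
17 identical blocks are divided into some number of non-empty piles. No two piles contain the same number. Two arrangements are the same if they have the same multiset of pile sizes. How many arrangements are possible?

38

There are too many to list fully; the first 12 (by largest part) are:
17
1, 16
2, 15
3, 14
1, 2, 14
4, 13
1, 3, 13
5, 12
1, 4, 12
2, 3, 12
6, 11
1, 5, 11
…and 26 more, for 38 total.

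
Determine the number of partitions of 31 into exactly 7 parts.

733

Counting exhaustively, 733 partitions satisfy the conditions.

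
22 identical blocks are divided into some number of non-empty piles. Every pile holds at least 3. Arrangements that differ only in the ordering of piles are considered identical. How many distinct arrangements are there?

73

Direct enumeration gives 73 partitions.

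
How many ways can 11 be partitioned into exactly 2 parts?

5

Listing the qualifying partitions of 11:
10, 1
9, 2
8, 3
7, 4
6, 5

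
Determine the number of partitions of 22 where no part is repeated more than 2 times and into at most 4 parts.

129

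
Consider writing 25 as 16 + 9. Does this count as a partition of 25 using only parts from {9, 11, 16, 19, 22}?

Yes

The parts sum to 25, and the condition 'each summand belongs to {9, 11, 16, 19, 22}' holds.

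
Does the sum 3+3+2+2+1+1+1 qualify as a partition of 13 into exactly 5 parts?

No

The parts sum to 13, and the condition 'there are exactly 5 summands' is violated.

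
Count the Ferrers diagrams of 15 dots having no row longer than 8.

146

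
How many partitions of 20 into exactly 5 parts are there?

There are 84 such partitions.

84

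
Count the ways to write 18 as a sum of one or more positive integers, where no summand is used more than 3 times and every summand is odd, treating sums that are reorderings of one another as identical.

21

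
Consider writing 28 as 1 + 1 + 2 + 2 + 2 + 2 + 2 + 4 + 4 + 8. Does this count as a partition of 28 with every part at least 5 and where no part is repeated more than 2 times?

No

The parts sum to 28, and the condition 'every summand is at least 5' is violated.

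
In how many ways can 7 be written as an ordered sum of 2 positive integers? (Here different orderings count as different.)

6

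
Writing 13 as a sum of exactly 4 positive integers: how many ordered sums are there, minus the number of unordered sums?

202

Compositions: C(12,3) = 220.
Unordered (partitions into 4 parts): 18.
Difference: 220 − 18 = 202.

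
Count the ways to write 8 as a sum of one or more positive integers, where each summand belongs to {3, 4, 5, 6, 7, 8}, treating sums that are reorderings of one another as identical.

Listing the qualifying partitions of 8:
8
5, 3
4, 4

3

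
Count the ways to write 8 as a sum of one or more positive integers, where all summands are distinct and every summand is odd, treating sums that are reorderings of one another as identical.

The partitions of 8 that satisfy the conditions:
7 + 1
5 + 3
Counting gives 2.

2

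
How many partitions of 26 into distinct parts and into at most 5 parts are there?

158

Systematic enumeration (by largest part, then next-largest, …) yields 158.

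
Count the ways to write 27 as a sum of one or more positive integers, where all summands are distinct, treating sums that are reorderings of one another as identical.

192

Direct enumeration gives 192 partitions.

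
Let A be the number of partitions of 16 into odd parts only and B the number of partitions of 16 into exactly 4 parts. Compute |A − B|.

2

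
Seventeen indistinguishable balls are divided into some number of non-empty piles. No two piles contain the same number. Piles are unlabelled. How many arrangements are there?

A partial list (first 12 by largest part):
17
16,1
15,2
14,3
14,2,1
13,4
13,3,1
12,5
12,4,1
12,3,2
11,6
11,5,1
…and 26 more, for 38 total.

38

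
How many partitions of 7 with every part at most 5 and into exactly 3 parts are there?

4

Enumerating:
5,1,1
4,2,1
3,3,1
3,2,2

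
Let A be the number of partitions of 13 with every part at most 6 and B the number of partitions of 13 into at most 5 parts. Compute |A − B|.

Partitions of 13 with every part at most 6: 71.
Partitions of 13 into at most 5 parts: 57.
|71 − 57| = 14.

14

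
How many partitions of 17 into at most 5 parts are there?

119

Enumerating by decreasing first part gives 119 partitions in all.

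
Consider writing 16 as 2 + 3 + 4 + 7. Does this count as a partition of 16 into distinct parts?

The parts sum to 16, and the condition 'all summands are distinct' holds.

Yes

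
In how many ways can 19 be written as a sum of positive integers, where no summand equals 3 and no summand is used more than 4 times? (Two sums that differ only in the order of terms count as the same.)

165

Counting exhaustively, 165 partitions satisfy the conditions.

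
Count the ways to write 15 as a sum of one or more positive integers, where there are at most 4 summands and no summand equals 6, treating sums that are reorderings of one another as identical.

A partial list (first 12 by largest part):
15
14 + 1
13 + 2
13 + 1 + 1
12 + 3
12 + 2 + 1
12 + 1 + 1 + 1
11 + 4
11 + 3 + 1
11 + 2 + 2
11 + 2 + 1 + 1
10 + 5
…and 30 more, for 42 total.

42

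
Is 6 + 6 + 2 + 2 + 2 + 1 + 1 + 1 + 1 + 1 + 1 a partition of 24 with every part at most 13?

The parts sum to 24, and the condition 'no summand exceeds 13' holds.

Yes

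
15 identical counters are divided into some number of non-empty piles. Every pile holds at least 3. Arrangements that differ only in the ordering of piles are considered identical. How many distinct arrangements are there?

17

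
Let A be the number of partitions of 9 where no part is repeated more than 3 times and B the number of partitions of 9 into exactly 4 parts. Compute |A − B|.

Partitions of 9 where no part is repeated more than 3 times: 22.
Partitions of 9 into exactly 4 parts: 6.
|22 − 6| = 16.

16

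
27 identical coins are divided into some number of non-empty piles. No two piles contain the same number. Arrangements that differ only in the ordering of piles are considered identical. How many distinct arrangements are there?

192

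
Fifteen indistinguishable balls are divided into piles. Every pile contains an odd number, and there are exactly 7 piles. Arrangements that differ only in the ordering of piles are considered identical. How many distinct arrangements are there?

5

Enumerating:
9+1+1+1+1+1+1
7+3+1+1+1+1+1
5+5+1+1+1+1+1
5+3+3+1+1+1+1
3+3+3+3+1+1+1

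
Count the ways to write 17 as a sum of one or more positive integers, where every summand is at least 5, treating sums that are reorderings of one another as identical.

7

They are:
17
12 + 5
11 + 6
10 + 7
9 + 8
7 + 5 + 5
6 + 6 + 5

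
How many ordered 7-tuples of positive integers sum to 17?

8008

A composition of 17 into 7 positive parts is chosen by placing 6 dividers among the 16 gaps between 17 units: C(16,6) = 8008.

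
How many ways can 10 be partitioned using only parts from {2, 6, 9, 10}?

Listing the qualifying partitions of 10:
10
6, 2, 2
2, 2, 2, 2, 2

3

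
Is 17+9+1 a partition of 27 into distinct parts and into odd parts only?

Yes

The parts sum to 27, and the condition 'all summands are distinct' holds; the condition 'every summand is odd' holds.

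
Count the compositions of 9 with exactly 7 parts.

28

By stars and bars with positive parts, the count is C(8,6) = 28.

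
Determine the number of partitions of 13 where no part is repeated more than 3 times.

64

There are too many to list fully; the first 12 (by largest part) are:
13
12,1
11,2
11,1,1
10,3
10,2,1
10,1,1,1
9,4
9,3,1
9,2,2
9,2,1,1
8,5
…and 52 more, for 64 total.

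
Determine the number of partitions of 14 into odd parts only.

22

Listing the qualifying partitions of 14:
13, 1
11, 3
11, 1, 1, 1
9, 5
9, 3, 1, 1
9, 1, 1, 1, 1, 1
7, 7
7, 5, 1, 1
7, 3, 3, 1
7, 3, 1, 1, 1, 1
7, 1, 1, 1, 1, 1, 1, 1
5, 5, 3, 1
5, 5, 1, 1, 1, 1
5, 3, 3, 3
5, 3, 3, 1, 1, 1
5, 3, 1, 1, 1, 1, 1, 1
5, 1, 1, 1, 1, 1, 1, 1, 1, 1
3, 3, 3, 3, 1, 1
3, 3, 3, 1, 1, 1, 1, 1
3, 3, 1, 1, 1, 1, 1, 1, 1, 1
3, 1, 1, 1, 1, 1, 1, 1, 1, 1, 1, 1
1, 1, 1, 1, 1, 1, 1, 1, 1, 1, 1, 1, 1, 1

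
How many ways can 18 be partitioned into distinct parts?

A partial list (first 12 by largest part):
18
17 + 1
16 + 2
15 + 3
15 + 2 + 1
14 + 4
14 + 3 + 1
13 + 5
13 + 4 + 1
13 + 3 + 2
12 + 6
12 + 5 + 1
…and 34 more, for 46 total.

46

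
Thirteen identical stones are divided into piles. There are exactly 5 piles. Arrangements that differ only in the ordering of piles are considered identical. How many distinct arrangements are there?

18

They are:
9 + 1 + 1 + 1 + 1
8 + 2 + 1 + 1 + 1
7 + 3 + 1 + 1 + 1
7 + 2 + 2 + 1 + 1
6 + 4 + 1 + 1 + 1
6 + 3 + 2 + 1 + 1
6 + 2 + 2 + 2 + 1
5 + 5 + 1 + 1 + 1
5 + 4 + 2 + 1 + 1
5 + 3 + 3 + 1 + 1
5 + 3 + 2 + 2 + 1
5 + 2 + 2 + 2 + 2
4 + 4 + 3 + 1 + 1
4 + 4 + 2 + 2 + 1
4 + 3 + 3 + 2 + 1
4 + 3 + 2 + 2 + 2
3 + 3 + 3 + 3 + 1
3 + 3 + 3 + 2 + 2
That's 18 in total.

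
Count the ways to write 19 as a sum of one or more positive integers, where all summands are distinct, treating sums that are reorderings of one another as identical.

There are too many to list fully; the first 12 (by largest part) are:
19
1+18
2+17
3+16
1+2+16
4+15
1+3+15
5+14
1+4+14
2+3+14
6+13
1+5+13
…and 42 more, for 54 total.

54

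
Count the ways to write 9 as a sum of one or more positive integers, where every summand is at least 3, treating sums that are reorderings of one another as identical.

Listing the qualifying partitions of 9:
9
6,3
5,4
3,3,3
Counting gives 4.

4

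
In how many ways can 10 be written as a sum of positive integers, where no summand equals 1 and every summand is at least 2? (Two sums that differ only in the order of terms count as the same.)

12

Enumerating:
10
2 + 8
3 + 7
4 + 6
2 + 2 + 6
5 + 5
2 + 3 + 5
2 + 4 + 4
3 + 3 + 4
2 + 2 + 2 + 4
2 + 2 + 3 + 3
2 + 2 + 2 + 2 + 2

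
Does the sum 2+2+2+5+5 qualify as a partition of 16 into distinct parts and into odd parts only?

The parts sum to 16, and the condition 'all summands are distinct' is violated.

No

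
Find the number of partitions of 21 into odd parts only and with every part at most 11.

There are too many to list fully; the first 12 (by largest part) are:
11 + 9 + 1
11 + 7 + 3
11 + 7 + 1 + 1 + 1
11 + 5 + 5
11 + 5 + 3 + 1 + 1
11 + 5 + 1 + 1 + 1 + 1 + 1
11 + 3 + 3 + 3 + 1
11 + 3 + 3 + 1 + 1 + 1 + 1
11 + 3 + 1 + 1 + 1 + 1 + 1 + 1 + 1
11 + 1 + 1 + 1 + 1 + 1 + 1 + 1 + 1 + 1 + 1
9 + 9 + 3
9 + 9 + 1 + 1 + 1
…and 50 more, for 62 total.

62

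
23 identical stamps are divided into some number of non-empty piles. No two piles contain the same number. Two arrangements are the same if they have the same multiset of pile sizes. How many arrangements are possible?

There are 104 such partitions.

104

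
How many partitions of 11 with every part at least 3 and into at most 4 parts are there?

6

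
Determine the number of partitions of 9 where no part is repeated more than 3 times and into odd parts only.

5

Listing the qualifying partitions of 9:
9
7 + 1 + 1
5 + 3 + 1
3 + 3 + 3
3 + 3 + 1 + 1 + 1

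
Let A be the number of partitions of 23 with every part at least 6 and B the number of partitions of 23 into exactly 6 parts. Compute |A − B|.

Partitions of 23 with every part at least 6: 12.
Partitions of 23 into exactly 6 parts: 163.
|12 − 163| = 151.

151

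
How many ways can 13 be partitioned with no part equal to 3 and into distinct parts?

12

Listing the qualifying partitions of 13:
13
12, 1
11, 2
10, 2, 1
9, 4
8, 5
8, 4, 1
7, 6
7, 5, 1
7, 4, 2
6, 5, 2
6, 4, 2, 1
Counting gives 12.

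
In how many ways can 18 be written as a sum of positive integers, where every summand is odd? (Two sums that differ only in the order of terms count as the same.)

46

There are too many to list fully; the first 12 (by largest part) are:
17 + 1
15 + 3
15 + 1 + 1 + 1
13 + 5
13 + 3 + 1 + 1
13 + 1 + 1 + 1 + 1 + 1
11 + 7
11 + 5 + 1 + 1
11 + 3 + 3 + 1
11 + 3 + 1 + 1 + 1 + 1
11 + 1 + 1 + 1 + 1 + 1 + 1 + 1
9 + 9
…and 34 more, for 46 total.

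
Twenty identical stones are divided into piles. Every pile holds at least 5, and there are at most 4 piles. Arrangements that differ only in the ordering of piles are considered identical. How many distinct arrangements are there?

Enumerating:
20
15,5
14,6
13,7
12,8
11,9
10,10
10,5,5
9,6,5
8,7,5
8,6,6
7,7,6
5,5,5,5

13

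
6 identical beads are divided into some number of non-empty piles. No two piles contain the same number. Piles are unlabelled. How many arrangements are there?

4

Listing the qualifying partitions of 6:
6
5 + 1
4 + 2
3 + 2 + 1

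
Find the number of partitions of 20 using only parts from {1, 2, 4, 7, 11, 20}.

There are too many to list fully; the first 12 (by largest part) are:
20
11+7+2
11+7+1+1
11+4+4+1
11+4+2+2+1
11+4+2+1+1+1
11+4+1+1+1+1+1
11+2+2+2+2+1
11+2+2+2+1+1+1
11+2+2+1+1+1+1+1
11+2+1+1+1+1+1+1+1
11+1+1+1+1+1+1+1+1+1
…and 58 more, for 70 total.

70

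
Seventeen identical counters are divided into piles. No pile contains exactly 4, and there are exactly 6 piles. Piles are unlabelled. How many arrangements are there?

A partial list (first 12 by largest part):
12+1+1+1+1+1
11+2+1+1+1+1
10+3+1+1+1+1
10+2+2+1+1+1
9+3+2+1+1+1
9+2+2+2+1+1
8+5+1+1+1+1
8+3+3+1+1+1
8+3+2+2+1+1
8+2+2+2+2+1
7+6+1+1+1+1
7+5+2+1+1+1
…and 14 more, for 26 total.

26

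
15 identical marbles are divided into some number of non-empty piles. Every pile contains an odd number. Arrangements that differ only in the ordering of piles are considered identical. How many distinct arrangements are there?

27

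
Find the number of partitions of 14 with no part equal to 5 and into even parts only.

They are:
14
12 + 2
10 + 4
10 + 2 + 2
8 + 6
8 + 4 + 2
8 + 2 + 2 + 2
6 + 6 + 2
6 + 4 + 4
6 + 4 + 2 + 2
6 + 2 + 2 + 2 + 2
4 + 4 + 4 + 2
4 + 4 + 2 + 2 + 2
4 + 2 + 2 + 2 + 2 + 2
2 + 2 + 2 + 2 + 2 + 2 + 2
Counting gives 15.

15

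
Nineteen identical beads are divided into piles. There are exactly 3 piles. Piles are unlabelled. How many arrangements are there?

30

There are too many to list fully; the first 12 (by largest part) are:
17,1,1
16,2,1
15,3,1
15,2,2
14,4,1
14,3,2
13,5,1
13,4,2
13,3,3
12,6,1
12,5,2
12,4,3
…and 18 more, for 30 total.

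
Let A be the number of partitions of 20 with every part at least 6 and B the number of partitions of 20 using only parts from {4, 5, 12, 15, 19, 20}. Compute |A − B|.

Partitions of 20 with every part at least 6: 8.
Partitions of 20 using only parts from {4, 5, 12, 15, 19, 20}: 5.
|8 − 5| = 3.

3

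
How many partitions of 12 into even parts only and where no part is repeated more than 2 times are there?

7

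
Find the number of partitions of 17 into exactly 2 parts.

Enumerating:
16 + 1
15 + 2
14 + 3
13 + 4
12 + 5
11 + 6
10 + 7
9 + 8

8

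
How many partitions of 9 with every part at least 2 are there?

They are:
9
7,2
6,3
5,4
5,2,2
4,3,2
3,3,3
3,2,2,2
That's 8 in total.

8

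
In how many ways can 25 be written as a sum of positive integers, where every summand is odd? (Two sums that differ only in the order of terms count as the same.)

142

Direct enumeration gives 142 partitions.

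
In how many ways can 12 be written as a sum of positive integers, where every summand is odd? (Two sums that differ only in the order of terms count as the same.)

They are:
11,1
9,3
9,1,1,1
7,5
7,3,1,1
7,1,1,1,1,1
5,5,1,1
5,3,3,1
5,3,1,1,1,1
5,1,1,1,1,1,1,1
3,3,3,3
3,3,3,1,1,1
3,3,1,1,1,1,1,1
3,1,1,1,1,1,1,1,1,1
1,1,1,1,1,1,1,1,1,1,1,1

15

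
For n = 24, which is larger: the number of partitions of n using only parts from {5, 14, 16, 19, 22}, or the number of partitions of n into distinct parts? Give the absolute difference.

Partitions of 24 using only parts from {5, 14, 16, 19, 22}: 2.
Partitions of 24 into distinct parts: 122.
|2 − 122| = 120.

120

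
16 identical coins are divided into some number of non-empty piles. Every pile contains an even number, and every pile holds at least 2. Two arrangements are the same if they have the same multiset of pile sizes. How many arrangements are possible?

They are:
16
14+2
12+4
12+2+2
10+6
10+4+2
10+2+2+2
8+8
8+6+2
8+4+4
8+4+2+2
8+2+2+2+2
6+6+4
6+6+2+2
6+4+4+2
6+4+2+2+2
6+2+2+2+2+2
4+4+4+4
4+4+4+2+2
4+4+2+2+2+2
4+2+2+2+2+2+2
2+2+2+2+2+2+2+2
That's 22 in total.

22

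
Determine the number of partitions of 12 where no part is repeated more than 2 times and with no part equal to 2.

18

Listing the qualifying partitions of 12:
12
1 + 11
1 + 1 + 10
3 + 9
4 + 8
1 + 3 + 8
5 + 7
1 + 4 + 7
1 + 1 + 3 + 7
6 + 6
1 + 5 + 6
1 + 1 + 4 + 6
3 + 3 + 6
1 + 1 + 5 + 5
3 + 4 + 5
1 + 3 + 3 + 5
1 + 3 + 4 + 4
1 + 1 + 3 + 3 + 4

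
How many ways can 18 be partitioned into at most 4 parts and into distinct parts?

43

There are too many to list fully; the first 12 (by largest part) are:
18
1+17
2+16
3+15
1+2+15
4+14
1+3+14
5+13
1+4+13
2+3+13
6+12
1+5+12
…and 31 more, for 43 total.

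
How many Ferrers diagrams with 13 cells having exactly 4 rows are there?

18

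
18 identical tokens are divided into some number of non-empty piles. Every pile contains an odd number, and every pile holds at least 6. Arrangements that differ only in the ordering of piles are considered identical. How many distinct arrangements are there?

They are:
11+7
9+9

2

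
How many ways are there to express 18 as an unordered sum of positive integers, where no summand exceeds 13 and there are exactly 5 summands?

56

A partial list (first 12 by largest part):
13, 2, 1, 1, 1
12, 3, 1, 1, 1
12, 2, 2, 1, 1
11, 4, 1, 1, 1
11, 3, 2, 1, 1
11, 2, 2, 2, 1
10, 5, 1, 1, 1
10, 4, 2, 1, 1
10, 3, 3, 1, 1
10, 3, 2, 2, 1
10, 2, 2, 2, 2
9, 6, 1, 1, 1
…and 44 more, for 56 total.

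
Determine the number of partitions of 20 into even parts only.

A partial list (first 12 by largest part):
20
18,2
16,4
16,2,2
14,6
14,4,2
14,2,2,2
12,8
12,6,2
12,4,4
12,4,2,2
12,2,2,2,2
…and 30 more, for 42 total.

42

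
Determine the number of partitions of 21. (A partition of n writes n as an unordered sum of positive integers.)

Counting exhaustively, 792 partitions satisfy the conditions.

792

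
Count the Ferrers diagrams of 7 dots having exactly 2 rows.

They are:
6 + 1
5 + 2
4 + 3

3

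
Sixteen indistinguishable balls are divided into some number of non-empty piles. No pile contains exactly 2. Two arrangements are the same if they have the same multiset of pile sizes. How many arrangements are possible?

96

A full systematic count gives 96.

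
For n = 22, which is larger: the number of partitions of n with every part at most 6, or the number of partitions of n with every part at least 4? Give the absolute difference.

Partitions of 22 with every part at most 6: 391.
Partitions of 22 with every part at least 4: 34.
|391 − 34| = 357.

357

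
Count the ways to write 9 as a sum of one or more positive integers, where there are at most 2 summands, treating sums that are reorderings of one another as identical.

5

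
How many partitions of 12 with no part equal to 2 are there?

35

A partial list (first 12 by largest part):
12
11,1
10,1,1
9,3
9,1,1,1
8,4
8,3,1
8,1,1,1,1
7,5
7,4,1
7,3,1,1
7,1,1,1,1,1
…and 23 more, for 35 total.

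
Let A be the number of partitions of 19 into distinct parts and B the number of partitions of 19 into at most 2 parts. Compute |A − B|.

44

Partitions of 19 into distinct parts: 54.
Partitions of 19 into at most 2 parts: 10.
|54 − 10| = 44.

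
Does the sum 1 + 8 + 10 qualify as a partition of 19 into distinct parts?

The parts sum to 19, and the condition 'all summands are distinct' holds.

Yes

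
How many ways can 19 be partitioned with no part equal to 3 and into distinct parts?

34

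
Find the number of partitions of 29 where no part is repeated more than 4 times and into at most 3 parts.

Systematic enumeration (by largest part, then next-largest, …) yields 85.

85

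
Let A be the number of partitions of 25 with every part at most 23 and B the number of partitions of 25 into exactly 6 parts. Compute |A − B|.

Partitions of 25 with every part at most 23: 1956.
Partitions of 25 into exactly 6 parts: 235.
|1956 − 235| = 1721.

1721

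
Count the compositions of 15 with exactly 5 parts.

1001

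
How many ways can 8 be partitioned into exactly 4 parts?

The partitions of 8 that satisfy the conditions:
1,1,1,5
1,1,2,4
1,1,3,3
1,2,2,3
2,2,2,2

5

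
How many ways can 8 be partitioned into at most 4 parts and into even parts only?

5

Enumerating:
8
2 + 6
4 + 4
2 + 2 + 4
2 + 2 + 2 + 2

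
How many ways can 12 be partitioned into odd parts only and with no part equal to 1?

3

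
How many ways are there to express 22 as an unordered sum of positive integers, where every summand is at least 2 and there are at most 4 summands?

Direct enumeration gives 88 partitions.

88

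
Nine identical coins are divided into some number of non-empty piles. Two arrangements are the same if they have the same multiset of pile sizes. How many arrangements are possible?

A partial list (first 12 by largest part):
9
8 + 1
7 + 2
7 + 1 + 1
6 + 3
6 + 2 + 1
6 + 1 + 1 + 1
5 + 4
5 + 3 + 1
5 + 2 + 2
5 + 2 + 1 + 1
5 + 1 + 1 + 1 + 1
…and 18 more, for 30 total.

30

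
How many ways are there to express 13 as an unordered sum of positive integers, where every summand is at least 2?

They are:
13
11, 2
10, 3
9, 4
9, 2, 2
8, 5
8, 3, 2
7, 6
7, 4, 2
7, 3, 3
7, 2, 2, 2
6, 5, 2
6, 4, 3
6, 3, 2, 2
5, 5, 3
5, 4, 4
5, 4, 2, 2
5, 3, 3, 2
5, 2, 2, 2, 2
4, 4, 3, 2
4, 3, 3, 3
4, 3, 2, 2, 2
3, 3, 3, 2, 2
3, 2, 2, 2, 2, 2
That's 24 in total.

24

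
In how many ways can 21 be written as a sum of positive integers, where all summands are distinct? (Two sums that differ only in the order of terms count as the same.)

76

Direct enumeration gives 76 partitions.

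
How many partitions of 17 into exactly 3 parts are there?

24

Enumerating:
1+1+15
1+2+14
1+3+13
2+2+13
1+4+12
2+3+12
1+5+11
2+4+11
3+3+11
1+6+10
2+5+10
3+4+10
1+7+9
2+6+9
3+5+9
4+4+9
1+8+8
2+7+8
3+6+8
4+5+8
3+7+7
4+6+7
5+5+7
5+6+6
Counting gives 24.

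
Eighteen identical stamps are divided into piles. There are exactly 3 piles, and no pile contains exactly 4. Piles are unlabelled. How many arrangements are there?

20

They are:
1 + 1 + 16
1 + 2 + 15
1 + 3 + 14
2 + 2 + 14
2 + 3 + 13
1 + 5 + 12
3 + 3 + 12
1 + 6 + 11
2 + 5 + 11
1 + 7 + 10
2 + 6 + 10
3 + 5 + 10
1 + 8 + 9
2 + 7 + 9
3 + 6 + 9
2 + 8 + 8
3 + 7 + 8
5 + 5 + 8
5 + 6 + 7
6 + 6 + 6
Counting gives 20.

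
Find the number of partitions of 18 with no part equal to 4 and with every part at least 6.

6

The partitions of 18 that satisfy the conditions:
18
12,6
11,7
10,8
9,9
6,6,6
That's 6 in total.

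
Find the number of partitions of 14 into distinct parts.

22

They are:
14
13, 1
12, 2
11, 3
11, 2, 1
10, 4
10, 3, 1
9, 5
9, 4, 1
9, 3, 2
8, 6
8, 5, 1
8, 4, 2
8, 3, 2, 1
7, 6, 1
7, 5, 2
7, 4, 3
7, 4, 2, 1
6, 5, 3
6, 5, 2, 1
6, 4, 3, 1
5, 4, 3, 2
Counting gives 22.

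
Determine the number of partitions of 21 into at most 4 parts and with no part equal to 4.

87

A full systematic count gives 87.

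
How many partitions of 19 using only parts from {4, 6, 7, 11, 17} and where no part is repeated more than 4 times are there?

The partitions of 19 that satisfy the conditions:
11, 4, 4
7, 6, 6
7, 4, 4, 4

3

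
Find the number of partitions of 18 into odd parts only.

46

A partial list (first 12 by largest part):
17+1
15+3
15+1+1+1
13+5
13+3+1+1
13+1+1+1+1+1
11+7
11+5+1+1
11+3+3+1
11+3+1+1+1+1
11+1+1+1+1+1+1+1
9+9
…and 34 more, for 46 total.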